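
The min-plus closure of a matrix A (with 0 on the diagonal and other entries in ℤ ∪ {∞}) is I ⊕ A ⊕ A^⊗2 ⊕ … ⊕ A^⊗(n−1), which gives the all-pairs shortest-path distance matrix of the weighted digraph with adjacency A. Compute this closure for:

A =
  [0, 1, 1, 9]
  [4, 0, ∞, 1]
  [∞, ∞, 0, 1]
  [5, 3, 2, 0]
Closure =
  [0, 1, 1, 2]
  [4, 0, 3, 1]
  [6, 4, 0, 1]
  [5, 3, 2, 0]

This is the Floyd-Warshall all-pairs shortest-path computation. For each intermediate vertex k = 0, 1, …, 3, update dist[i][j] ← min(dist[i][j], dist[i][k] + dist[k][j]). The final matrix gives, for each (i, j), the minimum total weight of any directed path from i to j (possibly empty when i = j).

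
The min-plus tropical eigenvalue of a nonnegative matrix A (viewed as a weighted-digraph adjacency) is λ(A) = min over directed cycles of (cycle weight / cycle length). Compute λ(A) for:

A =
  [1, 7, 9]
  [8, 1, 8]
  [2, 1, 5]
λ(A) = 1

Enumerate directed cycles and compute their means (weight / length). Sample:
  cycle 0 → 0: weight = 1, length = 1, mean = 1/1 ≈ 1.000
  cycle 1 → 1: weight = 1, length = 1, mean = 1/1 ≈ 1.000
  cycle 2 → 2: weight = 5, length = 1, mean = 5/1 ≈ 5.000
  cycle 0 → 1 → 0: weight = 15, length = 2, mean = 15/2 ≈ 7.500
  cycle 0 → 2 → 0: weight = 11, length = 2, mean = 11/2 ≈ 5.500
  cycle 1 → 0 → 1: weight = 15, length = 2, mean = 15/2 ≈ 7.500
Minimum mean = 1.000, attained e.g. along the cycle 0 → 0 with weight 1 and length 1. So λ(A) = 1/1 = 1.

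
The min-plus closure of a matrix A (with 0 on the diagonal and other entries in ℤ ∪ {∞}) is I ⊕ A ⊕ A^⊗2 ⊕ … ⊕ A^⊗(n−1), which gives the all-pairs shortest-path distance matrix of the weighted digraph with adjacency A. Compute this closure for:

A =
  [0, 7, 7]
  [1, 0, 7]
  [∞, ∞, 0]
Closure =
  [0, 7, 7]
  [1, 0, 7]
  [∞, ∞, 0]

This is the Floyd-Warshall all-pairs shortest-path computation. For each intermediate vertex k = 0, 1, …, 2, update dist[i][j] ← min(dist[i][j], dist[i][k] + dist[k][j]). The final matrix gives, for each (i, j), the minimum total weight of any directed path from i to j (possibly empty when i = j).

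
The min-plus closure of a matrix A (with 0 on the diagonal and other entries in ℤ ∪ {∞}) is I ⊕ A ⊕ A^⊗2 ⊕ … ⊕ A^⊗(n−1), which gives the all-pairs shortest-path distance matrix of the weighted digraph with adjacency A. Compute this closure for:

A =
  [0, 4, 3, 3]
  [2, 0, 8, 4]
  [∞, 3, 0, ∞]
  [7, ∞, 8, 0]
Closure =
  [0, 4, 3, 3]
  [2, 0, 5, 4]
  [5, 3, 0, 7]
  [7, 11, 8, 0]

This is the Floyd-Warshall all-pairs shortest-path computation. For each intermediate vertex k = 0, 1, …, 3, update dist[i][j] ← min(dist[i][j], dist[i][k] + dist[k][j]). The final matrix gives, for each (i, j), the minimum total weight of any directed path from i to j (possibly empty when i = j).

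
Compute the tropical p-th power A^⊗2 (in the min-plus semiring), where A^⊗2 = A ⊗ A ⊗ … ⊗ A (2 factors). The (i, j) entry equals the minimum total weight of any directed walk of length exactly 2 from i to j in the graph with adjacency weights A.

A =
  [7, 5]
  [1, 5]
A^⊗2 =
  [6, 10]
  [6, 6]

Each entry (A^⊗2)_ij equals the minimum over all length-2 walks i = v_0 → v_1 → … → v_2 = j of Σ_t A[v_t][v_{t+1}]. For example, for (i, j) = (0, 1) we minimise over 2 possible intermediate vertex sequences; the minimum is 10, attained along the walk 0 → 1 → 1.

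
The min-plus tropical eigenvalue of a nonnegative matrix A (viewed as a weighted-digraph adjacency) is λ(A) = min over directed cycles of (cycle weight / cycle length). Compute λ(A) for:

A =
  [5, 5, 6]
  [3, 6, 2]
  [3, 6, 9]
λ(A) = 10/3

Enumerate directed cycles and compute their means (weight / length). Sample:
  cycle 0 → 0: weight = 5, length = 1, mean = 5/1 ≈ 5.000
  cycle 1 → 1: weight = 6, length = 1, mean = 6/1 ≈ 6.000
  cycle 2 → 2: weight = 9, length = 1, mean = 9/1 ≈ 9.000
  cycle 0 → 1 → 0: weight = 8, length = 2, mean = 8/2 ≈ 4.000
  cycle 0 → 2 → 0: weight = 9, length = 2, mean = 9/2 ≈ 4.500
  cycle 1 → 0 → 1: weight = 8, length = 2, mean = 8/2 ≈ 4.000
Minimum mean = 3.333, attained e.g. along the cycle 0 → 1 → 2 → 0 with weight 10 and length 3. So λ(A) = 10/3 = 10/3.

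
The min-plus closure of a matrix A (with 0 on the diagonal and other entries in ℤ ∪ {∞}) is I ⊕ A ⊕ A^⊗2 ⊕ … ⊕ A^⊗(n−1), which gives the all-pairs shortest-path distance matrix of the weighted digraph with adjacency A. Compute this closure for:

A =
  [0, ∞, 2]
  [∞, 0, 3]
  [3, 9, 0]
Closure =
  [0, 11, 2]
  [6, 0, 3]
  [3, 9, 0]

This is the Floyd-Warshall all-pairs shortest-path computation. For each intermediate vertex k = 0, 1, …, 2, update dist[i][j] ← min(dist[i][j], dist[i][k] + dist[k][j]). The final matrix gives, for each (i, j), the minimum total weight of any directed path from i to j (possibly empty when i = j).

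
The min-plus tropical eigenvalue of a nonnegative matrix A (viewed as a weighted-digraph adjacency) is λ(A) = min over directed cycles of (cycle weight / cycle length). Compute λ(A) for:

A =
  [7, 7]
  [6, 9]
λ(A) = 13/2

Enumerate directed cycles and compute their means (weight / length). Sample:
  cycle 0 → 0: weight = 7, length = 1, mean = 7/1 ≈ 7.000
  cycle 1 → 1: weight = 9, length = 1, mean = 9/1 ≈ 9.000
  cycle 0 → 1 → 0: weight = 13, length = 2, mean = 13/2 ≈ 6.500
  cycle 1 → 0 → 1: weight = 13, length = 2, mean = 13/2 ≈ 6.500
Minimum mean = 6.500, attained e.g. along the cycle 0 → 1 → 0 with weight 13 and length 2. So λ(A) = 13/2 = 13/2.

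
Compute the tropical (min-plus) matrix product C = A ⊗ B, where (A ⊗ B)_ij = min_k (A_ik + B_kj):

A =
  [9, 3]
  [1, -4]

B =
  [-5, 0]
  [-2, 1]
A ⊗ B =
  [1, 4]
  [-6, -3]

Apply the min-plus product entry-by-entry:
  C[0][0] = min over k of (A[0][0] + B[0][0] = 9 + -5 = 4, A[0][1] + B[1][0] = 3 + -2 = 1) = 1 (attained at k = 1)
  C[0][1] = min over k of (A[0][0] + B[0][1] = 9 + 0 = 9, A[0][1] + B[1][1] = 3 + 1 = 4) = 4 (attained at k = 1)
  C[1][0] = min over k of (A[1][0] + B[0][0] = 1 + -5 = -4, A[1][1] + B[1][0] = -4 + -2 = -6) = -6 (attained at k = 1)
  C[1][1] = min over k of (A[1][0] + B[0][1] = 1 + 0 = 1, A[1][1] + B[1][1] = -4 + 1 = -3) = -3 (attained at k = 1)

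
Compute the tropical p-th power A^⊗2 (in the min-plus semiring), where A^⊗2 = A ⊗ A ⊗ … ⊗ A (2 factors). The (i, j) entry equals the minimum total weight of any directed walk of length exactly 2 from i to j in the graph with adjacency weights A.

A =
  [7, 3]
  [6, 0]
A^⊗2 =
  [9, 3]
  [6, 0]

Each entry (A^⊗2)_ij equals the minimum over all length-2 walks i = v_0 → v_1 → … → v_2 = j of Σ_t A[v_t][v_{t+1}]. For example, for (i, j) = (0, 1) we minimise over 2 possible intermediate vertex sequences; the minimum is 3, attained along the walk 0 → 1 → 1.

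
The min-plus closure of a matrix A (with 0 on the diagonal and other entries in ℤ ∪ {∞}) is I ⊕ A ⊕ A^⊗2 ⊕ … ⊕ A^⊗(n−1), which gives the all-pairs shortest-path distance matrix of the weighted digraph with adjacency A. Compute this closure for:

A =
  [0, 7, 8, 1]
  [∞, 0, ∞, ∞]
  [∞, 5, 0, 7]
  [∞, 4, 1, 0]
Closure =
  [0, 5, 2, 1]
  [∞, 0, ∞, ∞]
  [∞, 5, 0, 7]
  [∞, 4, 1, 0]

This is the Floyd-Warshall all-pairs shortest-path computation. For each intermediate vertex k = 0, 1, …, 3, update dist[i][j] ← min(dist[i][j], dist[i][k] + dist[k][j]). The final matrix gives, for each (i, j), the minimum total weight of any directed path from i to j (possibly empty when i = j).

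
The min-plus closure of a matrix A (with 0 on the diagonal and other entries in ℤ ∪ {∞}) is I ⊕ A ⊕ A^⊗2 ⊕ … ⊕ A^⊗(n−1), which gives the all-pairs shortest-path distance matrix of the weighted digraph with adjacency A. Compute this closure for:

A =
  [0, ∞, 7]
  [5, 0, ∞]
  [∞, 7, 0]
Closure =
  [0, 14, 7]
  [5, 0, 12]
  [12, 7, 0]

This is the Floyd-Warshall all-pairs shortest-path computation. For each intermediate vertex k = 0, 1, …, 2, update dist[i][j] ← min(dist[i][j], dist[i][k] + dist[k][j]). The final matrix gives, for each (i, j), the minimum total weight of any directed path from i to j (possibly empty when i = j).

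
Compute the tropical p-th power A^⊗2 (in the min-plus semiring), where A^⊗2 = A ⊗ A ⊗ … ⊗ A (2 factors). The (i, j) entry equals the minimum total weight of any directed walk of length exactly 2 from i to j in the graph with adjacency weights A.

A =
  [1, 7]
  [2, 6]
A^⊗2 =
  [2, 8]
  [3, 9]

Each entry (A^⊗2)_ij equals the minimum over all length-2 walks i = v_0 → v_1 → … → v_2 = j of Σ_t A[v_t][v_{t+1}]. For example, for (i, j) = (0, 1) we minimise over 2 possible intermediate vertex sequences; the minimum is 8, attained along the walk 0 → 0 → 1.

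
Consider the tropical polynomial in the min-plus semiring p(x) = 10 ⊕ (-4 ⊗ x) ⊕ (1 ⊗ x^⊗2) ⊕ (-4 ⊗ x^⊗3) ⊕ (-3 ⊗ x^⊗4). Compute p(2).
p(2) = -2

A tropical monomial a ⊗ x^⊗i evaluates to a + i · x. Evaluating each term at x = 2:
  Term 0 contributes 10 + 0 · 2 = 10
  Term 1 contributes -4 + 1 · 2 = -2
  Term 2 contributes 1 + 2 · 2 = 5
  Term 3 contributes -4 + 3 · 2 = 2
  Term 4 contributes -3 + 4 · 2 = 5
p(2) = ⊕ of these = min[10, -2, 5, 2, 5] = -2.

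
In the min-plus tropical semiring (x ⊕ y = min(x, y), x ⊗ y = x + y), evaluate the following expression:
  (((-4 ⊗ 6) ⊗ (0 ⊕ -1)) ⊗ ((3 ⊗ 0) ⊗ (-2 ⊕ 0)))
(((-4 ⊗ 6) ⊗ (0 ⊕ -1)) ⊗ ((3 ⊗ 0) ⊗ (-2 ⊕ 0))) = 2

Expand innermost to outermost. Recall ⊕ takes the minimum of its arguments and ⊗ takes their sum. Working out the expression (((-4 ⊗ 6) ⊗ (0 ⊕ -1)) ⊗ ((3 ⊗ 0) ⊗ (-2 ⊕ 0))) gives 2.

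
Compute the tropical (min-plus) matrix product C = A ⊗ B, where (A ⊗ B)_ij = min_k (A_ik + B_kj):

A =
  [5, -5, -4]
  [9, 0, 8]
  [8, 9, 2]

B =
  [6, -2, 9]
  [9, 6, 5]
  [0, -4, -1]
A ⊗ B =
  [-4, -8, -5]
  [8, 4, 5]
  [2, -2, 1]

Apply the min-plus product entry-by-entry:
  C[0][0] = min over k of (A[0][0] + B[0][0] = 5 + 6 = 11, A[0][1] + B[1][0] = -5 + 9 = 4, A[0][2] + B[2][0] = -4 + 0 = -4) = -4 (attained at k = 2)
  C[0][1] = min over k of (A[0][0] + B[0][1] = 5 + -2 = 3, A[0][1] + B[1][1] = -5 + 6 = 1, A[0][2] + B[2][1] = -4 + -4 = -8) = -8 (attained at k = 2)
  C[0][2] = min over k of (A[0][0] + B[0][2] = 5 + 9 = 14, A[0][1] + B[1][2] = -5 + 5 = 0, A[0][2] + B[2][2] = -4 + -1 = -5) = -5 (attained at k = 2)
  C[1][0] = min over k of (A[1][0] + B[0][0] = 9 + 6 = 15, A[1][1] + B[1][0] = 0 + 9 = 9, A[1][2] + B[2][0] = 8 + 0 = 8) = 8 (attained at k = 2)
  C[1][1] = min over k of (A[1][0] + B[0][1] = 9 + -2 = 7, A[1][1] + B[1][1] = 0 + 6 = 6, A[1][2] + B[2][1] = 8 + -4 = 4) = 4 (attained at k = 2)
  C[1][2] = min over k of (A[1][0] + B[0][2] = 9 + 9 = 18, A[1][1] + B[1][2] = 0 + 5 = 5, A[1][2] + B[2][2] = 8 + -1 = 7) = 5 (attained at k = 1)
  C[2][0] = min over k of (A[2][0] + B[0][0] = 8 + 6 = 14, A[2][1] + B[1][0] = 9 + 9 = 18, A[2][2] + B[2][0] = 2 + 0 = 2) = 2 (attained at k = 2)
  C[2][1] = min over k of (A[2][0] + B[0][1] = 8 + -2 = 6, A[2][1] + B[1][1] = 9 + 6 = 15, A[2][2] + B[2][1] = 2 + -4 = -2) = -2 (attained at k = 2)
  C[2][2] = min over k of (A[2][0] + B[0][2] = 8 + 9 = 17, A[2][1] + B[1][2] = 9 + 5 = 14, A[2][2] + B[2][2] = 2 + -1 = 1) = 1 (attained at k = 2)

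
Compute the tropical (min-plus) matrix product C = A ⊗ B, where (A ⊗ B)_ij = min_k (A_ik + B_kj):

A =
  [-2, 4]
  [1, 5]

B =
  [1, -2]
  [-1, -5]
A ⊗ B =
  [-1, -4]
  [2, -1]

Apply the min-plus product entry-by-entry:
  C[0][0] = min over k of (A[0][0] + B[0][0] = -2 + 1 = -1, A[0][1] + B[1][0] = 4 + -1 = 3) = -1 (attained at k = 0)
  C[0][1] = min over k of (A[0][0] + B[0][1] = -2 + -2 = -4, A[0][1] + B[1][1] = 4 + -5 = -1) = -4 (attained at k = 0)
  C[1][0] = min over k of (A[1][0] + B[0][0] = 1 + 1 = 2, A[1][1] + B[1][0] = 5 + -1 = 4) = 2 (attained at k = 0)
  C[1][1] = min over k of (A[1][0] + B[0][1] = 1 + -2 = -1, A[1][1] + B[1][1] = 5 + -5 = 0) = -1 (attained at k = 0)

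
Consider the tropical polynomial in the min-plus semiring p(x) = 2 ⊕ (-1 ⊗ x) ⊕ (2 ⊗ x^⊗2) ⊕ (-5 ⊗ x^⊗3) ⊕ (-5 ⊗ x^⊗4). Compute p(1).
p(1) = -2

A tropical monomial a ⊗ x^⊗i evaluates to a + i · x. Evaluating each term at x = 1:
  Term 0 contributes 2 + 0 · 1 = 2
  Term 1 contributes -1 + 1 · 1 = 0
  Term 2 contributes 2 + 2 · 1 = 4
  Term 3 contributes -5 + 3 · 1 = -2
  Term 4 contributes -5 + 4 · 1 = -1
p(1) = ⊕ of these = min[2, 0, 4, -2, -1] = -2.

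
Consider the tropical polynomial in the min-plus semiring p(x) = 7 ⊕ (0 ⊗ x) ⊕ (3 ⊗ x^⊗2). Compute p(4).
p(4) = 4

A tropical monomial a ⊗ x^⊗i evaluates to a + i · x. Evaluating each term at x = 4:
  Term 0 contributes 7 + 0 · 4 = 7
  Term 1 contributes 0 + 1 · 4 = 4
  Term 2 contributes 3 + 2 · 4 = 11
p(4) = ⊕ of these = min[7, 4, 11] = 4.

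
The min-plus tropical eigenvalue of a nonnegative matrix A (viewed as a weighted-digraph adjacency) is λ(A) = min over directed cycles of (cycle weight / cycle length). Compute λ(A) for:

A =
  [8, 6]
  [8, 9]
λ(A) = 7

Enumerate directed cycles and compute their means (weight / length). Sample:
  cycle 0 → 0: weight = 8, length = 1, mean = 8/1 ≈ 8.000
  cycle 1 → 1: weight = 9, length = 1, mean = 9/1 ≈ 9.000
  cycle 0 → 1 → 0: weight = 14, length = 2, mean = 14/2 ≈ 7.000
  cycle 1 → 0 → 1: weight = 14, length = 2, mean = 14/2 ≈ 7.000
Minimum mean = 7.000, attained e.g. along the cycle 0 → 1 → 0 with weight 14 and length 2. So λ(A) = 14/2 = 7.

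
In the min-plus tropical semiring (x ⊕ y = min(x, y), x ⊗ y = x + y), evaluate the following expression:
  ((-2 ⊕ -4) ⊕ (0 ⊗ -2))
((-2 ⊕ -4) ⊕ (0 ⊗ -2)) = -4

Expand innermost to outermost. Recall ⊕ takes the minimum of its arguments and ⊗ takes their sum. Working out the expression ((-2 ⊕ -4) ⊕ (0 ⊗ -2)) gives -4.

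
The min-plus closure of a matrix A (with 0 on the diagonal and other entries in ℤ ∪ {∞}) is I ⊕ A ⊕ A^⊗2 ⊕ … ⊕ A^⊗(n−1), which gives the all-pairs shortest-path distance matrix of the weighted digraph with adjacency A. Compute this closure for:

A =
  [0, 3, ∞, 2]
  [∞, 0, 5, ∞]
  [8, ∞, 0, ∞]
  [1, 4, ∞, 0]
Closure =
  [0, 3, 8, 2]
  [13, 0, 5, 15]
  [8, 11, 0, 10]
  [1, 4, 9, 0]

This is the Floyd-Warshall all-pairs shortest-path computation. For each intermediate vertex k = 0, 1, …, 3, update dist[i][j] ← min(dist[i][j], dist[i][k] + dist[k][j]). The final matrix gives, for each (i, j), the minimum total weight of any directed path from i to j (possibly empty when i = j).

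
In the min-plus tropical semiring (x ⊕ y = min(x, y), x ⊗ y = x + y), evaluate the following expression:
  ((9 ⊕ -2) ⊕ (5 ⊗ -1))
((9 ⊕ -2) ⊕ (5 ⊗ -1)) = -2

Expand innermost to outermost. Recall ⊕ takes the minimum of its arguments and ⊗ takes their sum. Working out the expression ((9 ⊕ -2) ⊕ (5 ⊗ -1)) gives -2.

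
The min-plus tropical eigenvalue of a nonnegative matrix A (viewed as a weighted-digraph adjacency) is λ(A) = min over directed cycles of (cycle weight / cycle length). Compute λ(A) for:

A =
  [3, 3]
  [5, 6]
λ(A) = 3

Enumerate directed cycles and compute their means (weight / length). Sample:
  cycle 0 → 0: weight = 3, length = 1, mean = 3/1 ≈ 3.000
  cycle 1 → 1: weight = 6, length = 1, mean = 6/1 ≈ 6.000
  cycle 0 → 1 → 0: weight = 8, length = 2, mean = 8/2 ≈ 4.000
  cycle 1 → 0 → 1: weight = 8, length = 2, mean = 8/2 ≈ 4.000
Minimum mean = 3.000, attained e.g. along the cycle 0 → 0 with weight 3 and length 1. So λ(A) = 3/1 = 3.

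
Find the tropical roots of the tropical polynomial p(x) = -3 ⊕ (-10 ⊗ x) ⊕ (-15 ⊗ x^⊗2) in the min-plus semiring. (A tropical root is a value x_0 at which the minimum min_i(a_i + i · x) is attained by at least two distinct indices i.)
Roots: {5, 7}

Each tropical root is a break point of the lower envelope of the lines y = a_i + i · x (there are 3 lines, with slopes 0, 1, ..., 2). Only the lines that attain the minimum somewhere contribute to roots; other lines are dominated. Here the surviving (envelope) indices are i = 2, i = 1, i = 0.
Intersections between consecutive envelope lines give the roots: for adjacent envelope indices i < j the intersection is x = (a_i − a_j) / (j − i). Reading off the sorted break points: {5, 7}.
Verification: at each break x_0, at least two indices attain the minimum of min_i(a_i + i · x_0).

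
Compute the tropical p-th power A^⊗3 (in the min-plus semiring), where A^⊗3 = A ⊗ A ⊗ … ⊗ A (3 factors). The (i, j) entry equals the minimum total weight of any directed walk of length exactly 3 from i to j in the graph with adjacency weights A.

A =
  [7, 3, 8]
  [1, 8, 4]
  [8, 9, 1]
A^⊗3 =
  [11, 7, 8]
  [5, 11, 6]
  [10, 11, 3]

Each entry (A^⊗3)_ij equals the minimum over all length-3 walks i = v_0 → v_1 → … → v_3 = j of Σ_t A[v_t][v_{t+1}]. For example, for (i, j) = (0, 2) we minimise over 9 possible intermediate vertex sequences; the minimum is 8, attained along the walk 0 → 1 → 2 → 2.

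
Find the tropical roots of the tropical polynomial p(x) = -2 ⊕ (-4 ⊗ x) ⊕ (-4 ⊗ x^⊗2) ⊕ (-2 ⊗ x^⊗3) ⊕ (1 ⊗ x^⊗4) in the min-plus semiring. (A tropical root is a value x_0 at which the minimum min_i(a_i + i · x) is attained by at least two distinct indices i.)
Roots: {-3, -2, 0, 2}

Each tropical root is a break point of the lower envelope of the lines y = a_i + i · x (there are 5 lines, with slopes 0, 1, ..., 4). Only the lines that attain the minimum somewhere contribute to roots; other lines are dominated. Here the surviving (envelope) indices are i = 4, i = 3, i = 2, i = 1, i = 0.
Intersections between consecutive envelope lines give the roots: for adjacent envelope indices i < j the intersection is x = (a_i − a_j) / (j − i). Reading off the sorted break points: {-3, -2, 0, 2}.
Verification: at each break x_0, at least two indices attain the minimum of min_i(a_i + i · x_0).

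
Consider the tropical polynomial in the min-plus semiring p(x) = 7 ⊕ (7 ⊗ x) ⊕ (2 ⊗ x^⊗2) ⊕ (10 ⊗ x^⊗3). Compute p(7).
p(7) = 7

A tropical monomial a ⊗ x^⊗i evaluates to a + i · x. Evaluating each term at x = 7:
  Term 0 contributes 7 + 0 · 7 = 7
  Term 1 contributes 7 + 1 · 7 = 14
  Term 2 contributes 2 + 2 · 7 = 16
  Term 3 contributes 10 + 3 · 7 = 31
p(7) = ⊕ of these = min[7, 14, 16, 31] = 7.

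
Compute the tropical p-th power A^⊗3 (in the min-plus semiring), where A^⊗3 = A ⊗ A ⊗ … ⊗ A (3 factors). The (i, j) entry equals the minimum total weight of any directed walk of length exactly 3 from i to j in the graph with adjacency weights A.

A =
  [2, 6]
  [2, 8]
A^⊗3 =
  [6, 10]
  [6, 10]

Each entry (A^⊗3)_ij equals the minimum over all length-3 walks i = v_0 → v_1 → … → v_3 = j of Σ_t A[v_t][v_{t+1}]. For example, for (i, j) = (0, 1) we minimise over 4 possible intermediate vertex sequences; the minimum is 10, attained along the walk 0 → 0 → 0 → 1.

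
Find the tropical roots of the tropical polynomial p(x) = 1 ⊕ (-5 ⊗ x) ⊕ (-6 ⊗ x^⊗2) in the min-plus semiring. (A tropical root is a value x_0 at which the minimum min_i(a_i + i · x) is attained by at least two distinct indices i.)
Roots: {1, 6}

Each tropical root is a break point of the lower envelope of the lines y = a_i + i · x (there are 3 lines, with slopes 0, 1, ..., 2). Only the lines that attain the minimum somewhere contribute to roots; other lines are dominated. Here the surviving (envelope) indices are i = 2, i = 1, i = 0.
Intersections between consecutive envelope lines give the roots: for adjacent envelope indices i < j the intersection is x = (a_i − a_j) / (j − i). Reading off the sorted break points: {1, 6}.
Verification: at each break x_0, at least two indices attain the minimum of min_i(a_i + i · x_0).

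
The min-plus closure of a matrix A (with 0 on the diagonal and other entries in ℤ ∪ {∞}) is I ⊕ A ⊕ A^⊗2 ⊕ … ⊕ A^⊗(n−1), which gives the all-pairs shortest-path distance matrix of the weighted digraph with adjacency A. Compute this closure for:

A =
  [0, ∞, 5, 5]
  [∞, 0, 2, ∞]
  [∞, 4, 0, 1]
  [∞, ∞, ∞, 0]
Closure =
  [0, 9, 5, 5]
  [∞, 0, 2, 3]
  [∞, 4, 0, 1]
  [∞, ∞, ∞, 0]

This is the Floyd-Warshall all-pairs shortest-path computation. For each intermediate vertex k = 0, 1, …, 3, update dist[i][j] ← min(dist[i][j], dist[i][k] + dist[k][j]). The final matrix gives, for each (i, j), the minimum total weight of any directed path from i to j (possibly empty when i = j).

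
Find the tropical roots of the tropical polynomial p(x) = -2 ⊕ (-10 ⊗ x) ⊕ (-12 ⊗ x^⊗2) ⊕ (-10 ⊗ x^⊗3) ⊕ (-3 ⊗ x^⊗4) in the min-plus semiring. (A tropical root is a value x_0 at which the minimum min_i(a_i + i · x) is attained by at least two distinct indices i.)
Roots: {-7, -2, 2, 8}

Each tropical root is a break point of the lower envelope of the lines y = a_i + i · x (there are 5 lines, with slopes 0, 1, ..., 4). Only the lines that attain the minimum somewhere contribute to roots; other lines are dominated. Here the surviving (envelope) indices are i = 4, i = 3, i = 2, i = 1, i = 0.
Intersections between consecutive envelope lines give the roots: for adjacent envelope indices i < j the intersection is x = (a_i − a_j) / (j − i). Reading off the sorted break points: {-7, -2, 2, 8}.
Verification: at each break x_0, at least two indices attain the minimum of min_i(a_i + i · x_0).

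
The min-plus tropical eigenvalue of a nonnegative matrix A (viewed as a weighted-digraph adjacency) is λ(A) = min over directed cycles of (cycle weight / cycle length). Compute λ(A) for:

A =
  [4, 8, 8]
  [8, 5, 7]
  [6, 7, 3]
λ(A) = 3

Enumerate directed cycles and compute their means (weight / length). Sample:
  cycle 0 → 0: weight = 4, length = 1, mean = 4/1 ≈ 4.000
  cycle 1 → 1: weight = 5, length = 1, mean = 5/1 ≈ 5.000
  cycle 2 → 2: weight = 3, length = 1, mean = 3/1 ≈ 3.000
  cycle 0 → 1 → 0: weight = 16, length = 2, mean = 16/2 ≈ 8.000
  cycle 0 → 2 → 0: weight = 14, length = 2, mean = 14/2 ≈ 7.000
  cycle 1 → 0 → 1: weight = 16, length = 2, mean = 16/2 ≈ 8.000
Minimum mean = 3.000, attained e.g. along the cycle 2 → 2 with weight 3 and length 1. So λ(A) = 3/1 = 3.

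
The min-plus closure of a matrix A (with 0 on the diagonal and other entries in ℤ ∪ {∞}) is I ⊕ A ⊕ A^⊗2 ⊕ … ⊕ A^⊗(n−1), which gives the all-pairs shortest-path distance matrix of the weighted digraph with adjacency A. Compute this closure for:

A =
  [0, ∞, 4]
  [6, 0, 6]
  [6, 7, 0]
Closure =
  [0, 11, 4]
  [6, 0, 6]
  [6, 7, 0]

This is the Floyd-Warshall all-pairs shortest-path computation. For each intermediate vertex k = 0, 1, …, 2, update dist[i][j] ← min(dist[i][j], dist[i][k] + dist[k][j]). The final matrix gives, for each (i, j), the minimum total weight of any directed path from i to j (possibly empty when i = j).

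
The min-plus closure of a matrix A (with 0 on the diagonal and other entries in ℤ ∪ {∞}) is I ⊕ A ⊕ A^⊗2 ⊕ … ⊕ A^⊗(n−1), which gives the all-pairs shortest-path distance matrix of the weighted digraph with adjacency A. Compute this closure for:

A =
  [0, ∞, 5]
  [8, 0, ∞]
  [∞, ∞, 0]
Closure =
  [0, ∞, 5]
  [8, 0, 13]
  [∞, ∞, 0]

This is the Floyd-Warshall all-pairs shortest-path computation. For each intermediate vertex k = 0, 1, …, 2, update dist[i][j] ← min(dist[i][j], dist[i][k] + dist[k][j]). The final matrix gives, for each (i, j), the minimum total weight of any directed path from i to j (possibly empty when i = j).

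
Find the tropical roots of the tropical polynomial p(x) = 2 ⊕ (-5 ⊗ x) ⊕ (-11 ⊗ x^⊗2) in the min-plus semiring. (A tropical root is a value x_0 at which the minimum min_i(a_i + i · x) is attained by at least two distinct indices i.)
Roots: {6, 7}

Each tropical root is a break point of the lower envelope of the lines y = a_i + i · x (there are 3 lines, with slopes 0, 1, ..., 2). Only the lines that attain the minimum somewhere contribute to roots; other lines are dominated. Here the surviving (envelope) indices are i = 2, i = 1, i = 0.
Intersections between consecutive envelope lines give the roots: for adjacent envelope indices i < j the intersection is x = (a_i − a_j) / (j − i). Reading off the sorted break points: {6, 7}.
Verification: at each break x_0, at least two indices attain the minimum of min_i(a_i + i · x_0).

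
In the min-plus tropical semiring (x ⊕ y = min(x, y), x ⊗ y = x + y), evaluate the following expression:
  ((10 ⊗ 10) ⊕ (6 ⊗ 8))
((10 ⊗ 10) ⊕ (6 ⊗ 8)) = 14

Expand innermost to outermost. Recall ⊕ takes the minimum of its arguments and ⊗ takes their sum. Working out the expression ((10 ⊗ 10) ⊕ (6 ⊗ 8)) gives 14.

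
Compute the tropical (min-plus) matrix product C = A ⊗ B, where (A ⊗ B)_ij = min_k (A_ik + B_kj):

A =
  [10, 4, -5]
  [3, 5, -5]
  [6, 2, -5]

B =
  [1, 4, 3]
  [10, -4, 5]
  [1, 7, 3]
A ⊗ B =
  [-4, 0, -2]
  [-4, 1, -2]
  [-4, -2, -2]

Apply the min-plus product entry-by-entry:
  C[0][0] = min over k of (A[0][0] + B[0][0] = 10 + 1 = 11, A[0][1] + B[1][0] = 4 + 10 = 14, A[0][2] + B[2][0] = -5 + 1 = -4) = -4 (attained at k = 2)
  C[0][1] = min over k of (A[0][0] + B[0][1] = 10 + 4 = 14, A[0][1] + B[1][1] = 4 + -4 = 0, A[0][2] + B[2][1] = -5 + 7 = 2) = 0 (attained at k = 1)
  C[0][2] = min over k of (A[0][0] + B[0][2] = 10 + 3 = 13, A[0][1] + B[1][2] = 4 + 5 = 9, A[0][2] + B[2][2] = -5 + 3 = -2) = -2 (attained at k = 2)
  C[1][0] = min over k of (A[1][0] + B[0][0] = 3 + 1 = 4, A[1][1] + B[1][0] = 5 + 10 = 15, A[1][2] + B[2][0] = -5 + 1 = -4) = -4 (attained at k = 2)
  C[1][1] = min over k of (A[1][0] + B[0][1] = 3 + 4 = 7, A[1][1] + B[1][1] = 5 + -4 = 1, A[1][2] + B[2][1] = -5 + 7 = 2) = 1 (attained at k = 1)
  C[1][2] = min over k of (A[1][0] + B[0][2] = 3 + 3 = 6, A[1][1] + B[1][2] = 5 + 5 = 10, A[1][2] + B[2][2] = -5 + 3 = -2) = -2 (attained at k = 2)
  C[2][0] = min over k of (A[2][0] + B[0][0] = 6 + 1 = 7, A[2][1] + B[1][0] = 2 + 10 = 12, A[2][2] + B[2][0] = -5 + 1 = -4) = -4 (attained at k = 2)
  C[2][1] = min over k of (A[2][0] + B[0][1] = 6 + 4 = 10, A[2][1] + B[1][1] = 2 + -4 = -2, A[2][2] + B[2][1] = -5 + 7 = 2) = -2 (attained at k = 1)
  C[2][2] = min over k of (A[2][0] + B[0][2] = 6 + 3 = 9, A[2][1] + B[1][2] = 2 + 5 = 7, A[2][2] + B[2][2] = -5 + 3 = -2) = -2 (attained at k = 2)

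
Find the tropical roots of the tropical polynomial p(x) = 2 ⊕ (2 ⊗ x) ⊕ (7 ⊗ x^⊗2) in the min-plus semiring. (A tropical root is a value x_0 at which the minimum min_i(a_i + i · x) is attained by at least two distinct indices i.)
Roots: {-5, 0}

Each tropical root is a break point of the lower envelope of the lines y = a_i + i · x (there are 3 lines, with slopes 0, 1, ..., 2). Only the lines that attain the minimum somewhere contribute to roots; other lines are dominated. Here the surviving (envelope) indices are i = 2, i = 1, i = 0.
Intersections between consecutive envelope lines give the roots: for adjacent envelope indices i < j the intersection is x = (a_i − a_j) / (j − i). Reading off the sorted break points: {-5, 0}.
Verification: at each break x_0, at least two indices attain the minimum of min_i(a_i + i · x_0).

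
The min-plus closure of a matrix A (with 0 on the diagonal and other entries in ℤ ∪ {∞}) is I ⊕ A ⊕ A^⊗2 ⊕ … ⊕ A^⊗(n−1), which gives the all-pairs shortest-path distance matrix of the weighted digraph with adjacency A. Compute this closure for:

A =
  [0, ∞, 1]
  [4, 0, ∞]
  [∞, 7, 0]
Closure =
  [0, 8, 1]
  [4, 0, 5]
  [11, 7, 0]

This is the Floyd-Warshall all-pairs shortest-path computation. For each intermediate vertex k = 0, 1, …, 2, update dist[i][j] ← min(dist[i][j], dist[i][k] + dist[k][j]). The final matrix gives, for each (i, j), the minimum total weight of any directed path from i to j (possibly empty when i = j).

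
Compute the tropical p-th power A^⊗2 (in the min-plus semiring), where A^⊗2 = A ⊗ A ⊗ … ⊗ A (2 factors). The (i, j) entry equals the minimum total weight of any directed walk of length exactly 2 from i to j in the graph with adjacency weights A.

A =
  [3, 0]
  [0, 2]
A^⊗2 =
  [0, 2]
  [2, 0]

Each entry (A^⊗2)_ij equals the minimum over all length-2 walks i = v_0 → v_1 → … → v_2 = j of Σ_t A[v_t][v_{t+1}]. For example, for (i, j) = (0, 1) we minimise over 2 possible intermediate vertex sequences; the minimum is 2, attained along the walk 0 → 1 → 1.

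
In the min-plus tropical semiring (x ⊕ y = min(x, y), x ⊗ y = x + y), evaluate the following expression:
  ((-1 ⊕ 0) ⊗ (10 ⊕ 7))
((-1 ⊕ 0) ⊗ (10 ⊕ 7)) = 6

Expand innermost to outermost. Recall ⊕ takes the minimum of its arguments and ⊗ takes their sum. Working out the expression ((-1 ⊕ 0) ⊗ (10 ⊕ 7)) gives 6.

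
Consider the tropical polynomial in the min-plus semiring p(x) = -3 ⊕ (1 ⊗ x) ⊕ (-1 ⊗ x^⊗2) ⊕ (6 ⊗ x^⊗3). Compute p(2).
p(2) = -3

A tropical monomial a ⊗ x^⊗i evaluates to a + i · x. Evaluating each term at x = 2:
  Term 0 contributes -3 + 0 · 2 = -3
  Term 1 contributes 1 + 1 · 2 = 3
  Term 2 contributes -1 + 2 · 2 = 3
  Term 3 contributes 6 + 3 · 2 = 12
p(2) = ⊕ of these = min[-3, 3, 3, 12] = -3.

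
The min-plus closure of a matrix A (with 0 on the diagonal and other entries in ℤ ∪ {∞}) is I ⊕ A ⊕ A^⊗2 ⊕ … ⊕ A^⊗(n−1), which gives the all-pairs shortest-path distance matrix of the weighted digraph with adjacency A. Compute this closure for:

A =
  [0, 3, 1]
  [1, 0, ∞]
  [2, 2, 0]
Closure =
  [0, 3, 1]
  [1, 0, 2]
  [2, 2, 0]

This is the Floyd-Warshall all-pairs shortest-path computation. For each intermediate vertex k = 0, 1, …, 2, update dist[i][j] ← min(dist[i][j], dist[i][k] + dist[k][j]). The final matrix gives, for each (i, j), the minimum total weight of any directed path from i to j (possibly empty when i = j).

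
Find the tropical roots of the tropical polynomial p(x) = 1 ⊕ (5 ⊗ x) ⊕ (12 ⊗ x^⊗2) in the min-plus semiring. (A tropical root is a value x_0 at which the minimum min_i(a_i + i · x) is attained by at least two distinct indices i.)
Roots: {-7, -4}

Each tropical root is a break point of the lower envelope of the lines y = a_i + i · x (there are 3 lines, with slopes 0, 1, ..., 2). Only the lines that attain the minimum somewhere contribute to roots; other lines are dominated. Here the surviving (envelope) indices are i = 2, i = 1, i = 0.
Intersections between consecutive envelope lines give the roots: for adjacent envelope indices i < j the intersection is x = (a_i − a_j) / (j − i). Reading off the sorted break points: {-7, -4}.
Verification: at each break x_0, at least two indices attain the minimum of min_i(a_i + i · x_0).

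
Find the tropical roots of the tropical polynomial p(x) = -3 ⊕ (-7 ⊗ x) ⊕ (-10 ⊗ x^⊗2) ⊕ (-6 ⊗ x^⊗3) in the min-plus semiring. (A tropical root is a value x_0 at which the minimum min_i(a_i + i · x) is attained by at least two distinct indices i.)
Roots: {-4, 3, 4}

Each tropical root is a break point of the lower envelope of the lines y = a_i + i · x (there are 4 lines, with slopes 0, 1, ..., 3). Only the lines that attain the minimum somewhere contribute to roots; other lines are dominated. Here the surviving (envelope) indices are i = 3, i = 2, i = 1, i = 0.
Intersections between consecutive envelope lines give the roots: for adjacent envelope indices i < j the intersection is x = (a_i − a_j) / (j − i). Reading off the sorted break points: {-4, 3, 4}.
Verification: at each break x_0, at least two indices attain the minimum of min_i(a_i + i · x_0).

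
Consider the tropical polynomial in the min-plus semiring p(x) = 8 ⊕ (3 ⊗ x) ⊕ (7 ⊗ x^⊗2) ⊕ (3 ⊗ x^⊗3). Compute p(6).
p(6) = 8

A tropical monomial a ⊗ x^⊗i evaluates to a + i · x. Evaluating each term at x = 6:
  Term 0 contributes 8 + 0 · 6 = 8
  Term 1 contributes 3 + 1 · 6 = 9
  Term 2 contributes 7 + 2 · 6 = 19
  Term 3 contributes 3 + 3 · 6 = 21
p(6) = ⊕ of these = min[8, 9, 19, 21] = 8.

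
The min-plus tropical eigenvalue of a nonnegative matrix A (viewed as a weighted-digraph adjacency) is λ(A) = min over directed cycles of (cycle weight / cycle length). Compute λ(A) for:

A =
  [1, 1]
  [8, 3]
λ(A) = 1

Enumerate directed cycles and compute their means (weight / length). Sample:
  cycle 0 → 0: weight = 1, length = 1, mean = 1/1 ≈ 1.000
  cycle 1 → 1: weight = 3, length = 1, mean = 3/1 ≈ 3.000
  cycle 0 → 1 → 0: weight = 9, length = 2, mean = 9/2 ≈ 4.500
  cycle 1 → 0 → 1: weight = 9, length = 2, mean = 9/2 ≈ 4.500
Minimum mean = 1.000, attained e.g. along the cycle 0 → 0 with weight 1 and length 1. So λ(A) = 1/1 = 1.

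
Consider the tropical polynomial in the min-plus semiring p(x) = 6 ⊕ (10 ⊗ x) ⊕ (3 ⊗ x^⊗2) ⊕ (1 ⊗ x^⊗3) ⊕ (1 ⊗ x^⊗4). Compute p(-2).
p(-2) = -7

A tropical monomial a ⊗ x^⊗i evaluates to a + i · x. Evaluating each term at x = -2:
  Term 0 contributes 6 + 0 · -2 = 6
  Term 1 contributes 10 + 1 · -2 = 8
  Term 2 contributes 3 + 2 · -2 = -1
  Term 3 contributes 1 + 3 · -2 = -5
  Term 4 contributes 1 + 4 · -2 = -7
p(-2) = ⊕ of these = min[6, 8, -1, -5, -7] = -7.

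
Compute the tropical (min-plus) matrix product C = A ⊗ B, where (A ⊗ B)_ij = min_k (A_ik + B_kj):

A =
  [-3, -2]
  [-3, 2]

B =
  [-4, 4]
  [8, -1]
A ⊗ B =
  [-7, -3]
  [-7, 1]

Apply the min-plus product entry-by-entry:
  C[0][0] = min over k of (A[0][0] + B[0][0] = -3 + -4 = -7, A[0][1] + B[1][0] = -2 + 8 = 6) = -7 (attained at k = 0)
  C[0][1] = min over k of (A[0][0] + B[0][1] = -3 + 4 = 1, A[0][1] + B[1][1] = -2 + -1 = -3) = -3 (attained at k = 1)
  C[1][0] = min over k of (A[1][0] + B[0][0] = -3 + -4 = -7, A[1][1] + B[1][0] = 2 + 8 = 10) = -7 (attained at k = 0)
  C[1][1] = min over k of (A[1][0] + B[0][1] = -3 + 4 = 1, A[1][1] + B[1][1] = 2 + -1 = 1) = 1 (attained at k = 0)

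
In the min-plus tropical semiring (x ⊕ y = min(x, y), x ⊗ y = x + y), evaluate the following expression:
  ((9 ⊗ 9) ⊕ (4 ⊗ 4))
((9 ⊗ 9) ⊕ (4 ⊗ 4)) = 8

Expand innermost to outermost. Recall ⊕ takes the minimum of its arguments and ⊗ takes their sum. Working out the expression ((9 ⊗ 9) ⊕ (4 ⊗ 4)) gives 8.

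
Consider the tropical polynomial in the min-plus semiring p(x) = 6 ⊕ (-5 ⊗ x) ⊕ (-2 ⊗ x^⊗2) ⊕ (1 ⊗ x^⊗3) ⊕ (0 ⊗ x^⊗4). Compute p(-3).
p(-3) = -12

A tropical monomial a ⊗ x^⊗i evaluates to a + i · x. Evaluating each term at x = -3:
  Term 0 contributes 6 + 0 · -3 = 6
  Term 1 contributes -5 + 1 · -3 = -8
  Term 2 contributes -2 + 2 · -3 = -8
  Term 3 contributes 1 + 3 · -3 = -8
  Term 4 contributes 0 + 4 · -3 = -12
p(-3) = ⊕ of these = min[6, -8, -8, -8, -12] = -12.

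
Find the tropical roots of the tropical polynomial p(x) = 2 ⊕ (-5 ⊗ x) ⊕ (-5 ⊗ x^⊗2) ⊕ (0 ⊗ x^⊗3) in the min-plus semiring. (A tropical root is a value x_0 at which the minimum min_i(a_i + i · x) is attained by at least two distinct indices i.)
Roots: {-5, 0, 7}

Each tropical root is a break point of the lower envelope of the lines y = a_i + i · x (there are 4 lines, with slopes 0, 1, ..., 3). Only the lines that attain the minimum somewhere contribute to roots; other lines are dominated. Here the surviving (envelope) indices are i = 3, i = 2, i = 1, i = 0.
Intersections between consecutive envelope lines give the roots: for adjacent envelope indices i < j the intersection is x = (a_i − a_j) / (j − i). Reading off the sorted break points: {-5, 0, 7}.
Verification: at each break x_0, at least two indices attain the minimum of min_i(a_i + i · x_0).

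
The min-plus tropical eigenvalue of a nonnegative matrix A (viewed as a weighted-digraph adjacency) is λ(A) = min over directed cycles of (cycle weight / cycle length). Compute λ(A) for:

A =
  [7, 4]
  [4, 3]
λ(A) = 3

Enumerate directed cycles and compute their means (weight / length). Sample:
  cycle 0 → 0: weight = 7, length = 1, mean = 7/1 ≈ 7.000
  cycle 1 → 1: weight = 3, length = 1, mean = 3/1 ≈ 3.000
  cycle 0 → 1 → 0: weight = 8, length = 2, mean = 8/2 ≈ 4.000
  cycle 1 → 0 → 1: weight = 8, length = 2, mean = 8/2 ≈ 4.000
Minimum mean = 3.000, attained e.g. along the cycle 1 → 1 with weight 3 and length 1. So λ(A) = 3/1 = 3.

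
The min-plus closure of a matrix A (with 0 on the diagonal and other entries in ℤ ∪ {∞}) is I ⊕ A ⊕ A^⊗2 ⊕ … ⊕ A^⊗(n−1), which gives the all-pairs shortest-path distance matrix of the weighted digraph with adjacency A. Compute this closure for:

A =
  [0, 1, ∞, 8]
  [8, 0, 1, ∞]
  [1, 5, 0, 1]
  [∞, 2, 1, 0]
Closure =
  [0, 1, 2, 3]
  [2, 0, 1, 2]
  [1, 2, 0, 1]
  [2, 2, 1, 0]

This is the Floyd-Warshall all-pairs shortest-path computation. For each intermediate vertex k = 0, 1, …, 3, update dist[i][j] ← min(dist[i][j], dist[i][k] + dist[k][j]). The final matrix gives, for each (i, j), the minimum total weight of any directed path from i to j (possibly empty when i = j).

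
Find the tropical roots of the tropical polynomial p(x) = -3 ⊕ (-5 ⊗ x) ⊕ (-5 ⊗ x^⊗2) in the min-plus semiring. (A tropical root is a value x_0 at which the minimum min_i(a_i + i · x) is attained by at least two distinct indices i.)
Roots: {0, 2}

Each tropical root is a break point of the lower envelope of the lines y = a_i + i · x (there are 3 lines, with slopes 0, 1, ..., 2). Only the lines that attain the minimum somewhere contribute to roots; other lines are dominated. Here the surviving (envelope) indices are i = 2, i = 1, i = 0.
Intersections between consecutive envelope lines give the roots: for adjacent envelope indices i < j the intersection is x = (a_i − a_j) / (j − i). Reading off the sorted break points: {0, 2}.
Verification: at each break x_0, at least two indices attain the minimum of min_i(a_i + i · x_0).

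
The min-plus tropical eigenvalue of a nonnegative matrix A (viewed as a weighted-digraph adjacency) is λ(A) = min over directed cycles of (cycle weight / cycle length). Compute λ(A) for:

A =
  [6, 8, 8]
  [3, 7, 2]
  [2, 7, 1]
λ(A) = 1

Enumerate directed cycles and compute their means (weight / length). Sample:
  cycle 0 → 0: weight = 6, length = 1, mean = 6/1 ≈ 6.000
  cycle 1 → 1: weight = 7, length = 1, mean = 7/1 ≈ 7.000
  cycle 2 → 2: weight = 1, length = 1, mean = 1/1 ≈ 1.000
  cycle 0 → 1 → 0: weight = 11, length = 2, mean = 11/2 ≈ 5.500
  cycle 0 → 2 → 0: weight = 10, length = 2, mean = 10/2 ≈ 5.000
  cycle 1 → 0 → 1: weight = 11, length = 2, mean = 11/2 ≈ 5.500
Minimum mean = 1.000, attained e.g. along the cycle 2 → 2 with weight 1 and length 1. So λ(A) = 1/1 = 1.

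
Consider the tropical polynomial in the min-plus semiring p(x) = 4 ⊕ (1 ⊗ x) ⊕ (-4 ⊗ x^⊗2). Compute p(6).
p(6) = 4

A tropical monomial a ⊗ x^⊗i evaluates to a + i · x. Evaluating each term at x = 6:
  Term 0 contributes 4 + 0 · 6 = 4
  Term 1 contributes 1 + 1 · 6 = 7
  Term 2 contributes -4 + 2 · 6 = 8
p(6) = ⊕ of these = min[4, 7, 8] = 4.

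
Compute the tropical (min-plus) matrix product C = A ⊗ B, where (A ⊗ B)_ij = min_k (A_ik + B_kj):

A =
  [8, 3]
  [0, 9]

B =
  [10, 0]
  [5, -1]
A ⊗ B =
  [8, 2]
  [10, 0]

Apply the min-plus product entry-by-entry:
  C[0][0] = min over k of (A[0][0] + B[0][0] = 8 + 10 = 18, A[0][1] + B[1][0] = 3 + 5 = 8) = 8 (attained at k = 1)
  C[0][1] = min over k of (A[0][0] + B[0][1] = 8 + 0 = 8, A[0][1] + B[1][1] = 3 + -1 = 2) = 2 (attained at k = 1)
  C[1][0] = min over k of (A[1][0] + B[0][0] = 0 + 10 = 10, A[1][1] + B[1][0] = 9 + 5 = 14) = 10 (attained at k = 0)
  C[1][1] = min over k of (A[1][0] + B[0][1] = 0 + 0 = 0, A[1][1] + B[1][1] = 9 + -1 = 8) = 0 (attained at k = 0)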